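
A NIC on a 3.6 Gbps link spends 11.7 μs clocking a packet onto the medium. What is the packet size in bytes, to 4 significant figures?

5265 bytes

L = R × t_tx = 3600000000 b/s × 1.17e-05 s = 42120 bits.
In bytes: 42120 / 8 = 5265 bytes.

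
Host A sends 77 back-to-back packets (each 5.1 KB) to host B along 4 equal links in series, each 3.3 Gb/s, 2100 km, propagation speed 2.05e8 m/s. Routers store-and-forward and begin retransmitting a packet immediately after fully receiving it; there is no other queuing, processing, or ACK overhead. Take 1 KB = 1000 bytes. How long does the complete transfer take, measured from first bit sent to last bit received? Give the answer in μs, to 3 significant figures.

Per-hop transmission t_tx = L/R = 40800/3300000000 = 12.3636 μs.
Per-hop propagation t_prop = 2100000/2.05e+08 = 10243.9 μs.
Pipeline fill: first packet needs 4·t_tx to clear all hops; remaining 76 packets each add one t_tx.
Total = (4+77-1)·t_tx + 4·t_prop = 80·12.3636 + 4·10243.9 = 42000 μs.

42000 μs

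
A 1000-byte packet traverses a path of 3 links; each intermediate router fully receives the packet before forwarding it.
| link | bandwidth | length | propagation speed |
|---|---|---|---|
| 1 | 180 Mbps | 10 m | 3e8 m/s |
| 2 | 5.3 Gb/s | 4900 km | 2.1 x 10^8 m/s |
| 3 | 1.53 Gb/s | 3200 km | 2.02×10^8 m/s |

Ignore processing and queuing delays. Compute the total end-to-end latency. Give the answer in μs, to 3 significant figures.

L = 1000 × 8 = 8000 bits.
Transmission delays (L/R per hop): 44.4444, 1.50943, 5.22876 μs; sum = 51.1826 μs.
Propagation delays (d/s per hop): 0.0333333, 23333.3, 15841.6 μs; sum = 39175 μs.
End-to-end = 39200 μs.

39200 μs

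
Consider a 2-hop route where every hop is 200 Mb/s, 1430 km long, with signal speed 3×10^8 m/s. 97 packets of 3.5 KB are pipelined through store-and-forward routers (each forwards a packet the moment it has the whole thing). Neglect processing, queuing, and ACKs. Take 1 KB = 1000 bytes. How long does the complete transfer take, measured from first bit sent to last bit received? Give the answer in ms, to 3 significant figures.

Per-hop transmission t_tx = L/R = 28000/200000000 = 0.14 ms.
Per-hop propagation t_prop = 1430000/300000000 = 4.76667 ms.
Pipeline fill: first packet needs 2·t_tx to clear all hops; remaining 96 packets each add one t_tx.
Total = (2+97-1)·t_tx + 2·t_prop = 98·0.14 + 2·4.76667 = 23.3 ms.

23.3 ms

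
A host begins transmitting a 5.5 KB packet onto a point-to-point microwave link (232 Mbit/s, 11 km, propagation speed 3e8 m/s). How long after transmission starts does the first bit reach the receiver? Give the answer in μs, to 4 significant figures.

First bit experiences only propagation delay: d/s = 11000/300000000 = 36.67 μs.

36.67 μs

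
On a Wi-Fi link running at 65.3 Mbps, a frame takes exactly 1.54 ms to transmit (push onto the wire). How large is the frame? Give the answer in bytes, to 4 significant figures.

L = R × t_tx = 65300000 b/s × 0.00154 s = 100562 bits.
In bytes: 100562 / 8 = 12570 bytes.

12570 bytes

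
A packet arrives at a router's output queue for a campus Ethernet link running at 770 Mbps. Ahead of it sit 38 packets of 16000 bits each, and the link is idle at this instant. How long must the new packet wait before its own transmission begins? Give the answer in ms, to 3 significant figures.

Each queued packet: L/R = 16000/770000000 = 0.0207792 ms.
38 queued → 0.78961 ms.
Queuing delay = 0.790 ms.

0.790 ms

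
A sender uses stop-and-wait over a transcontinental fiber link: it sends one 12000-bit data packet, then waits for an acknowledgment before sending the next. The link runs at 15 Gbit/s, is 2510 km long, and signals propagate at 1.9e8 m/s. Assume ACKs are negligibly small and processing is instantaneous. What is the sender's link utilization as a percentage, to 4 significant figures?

0.003028 %

t_tx = L/R = 12000/15000000000 = 8e-07 s.
t_prop = 2510000/190000000 = 0.0132105 s; RTT = 0.0264211 s.
Cycle = t_tx + RTT = 0.0264219 s.
Utilization = t_tx / cycle = 8e-07/0.0264219 = 0.003028 %.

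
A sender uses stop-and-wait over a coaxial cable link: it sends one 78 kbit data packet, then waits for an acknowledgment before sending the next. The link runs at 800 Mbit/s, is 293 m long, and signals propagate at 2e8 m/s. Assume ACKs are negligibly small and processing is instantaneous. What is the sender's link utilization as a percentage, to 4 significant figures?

t_tx = L/R = 78000/800000000 = 9.75e-05 s.
t_prop = 293/200000000 = 1.465e-06 s; RTT = 2.93e-06 s.
Cycle = t_tx + RTT = 0.00010043 s.
Utilization = t_tx / cycle = 9.75e-05/0.00010043 = 97.08 %.

97.08 %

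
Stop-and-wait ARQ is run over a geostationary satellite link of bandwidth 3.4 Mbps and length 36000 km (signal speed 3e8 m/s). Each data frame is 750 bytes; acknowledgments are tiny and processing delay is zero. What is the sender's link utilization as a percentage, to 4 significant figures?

0.7299 %

t_tx = L/R = 6000/3400000 = 0.00176471 s.
t_prop = 36000000/300000000 = 0.12 s; RTT = 0.24 s.
Cycle = t_tx + RTT = 0.241765 s.
Utilization = t_tx / cycle = 0.00176471/0.241765 = 0.7299 %.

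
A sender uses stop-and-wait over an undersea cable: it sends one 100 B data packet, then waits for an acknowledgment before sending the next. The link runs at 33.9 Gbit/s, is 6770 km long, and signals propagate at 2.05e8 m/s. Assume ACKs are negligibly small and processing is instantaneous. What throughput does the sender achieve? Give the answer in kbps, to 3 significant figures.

12.1 kbps

t_tx = L/R = 800/33900000000 = 2.35988e-08 s.
t_prop = 6770000/2.05e+08 = 0.0330244 s; RTT = 0.0660488 s.
Cycle = t_tx + RTT = 0.0660488 s.
Throughput = L / cycle = 800 / 0.0660488 = 12.1 kbps.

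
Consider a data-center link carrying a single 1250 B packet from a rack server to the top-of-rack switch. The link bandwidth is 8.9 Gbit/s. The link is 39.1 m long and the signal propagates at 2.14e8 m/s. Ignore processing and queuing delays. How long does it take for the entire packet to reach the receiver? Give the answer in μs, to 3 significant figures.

L = 1250 × 8 = 10000 bits.
Transmission delay = L/R = 10000 / 8900000000 = 1.1236 μs.
Propagation delay = d/s = 39.1 m / 214000000 m/s = 0.18271 μs.
Total = 1.31 μs.

1.31 μs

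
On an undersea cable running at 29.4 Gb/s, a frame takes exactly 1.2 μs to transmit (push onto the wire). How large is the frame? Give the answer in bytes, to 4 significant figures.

4410 bytes

L = R × t_tx = 29400000000 b/s × 1.2e-06 s = 35280 bits.
In bytes: 35280 / 8 = 4410 bytes.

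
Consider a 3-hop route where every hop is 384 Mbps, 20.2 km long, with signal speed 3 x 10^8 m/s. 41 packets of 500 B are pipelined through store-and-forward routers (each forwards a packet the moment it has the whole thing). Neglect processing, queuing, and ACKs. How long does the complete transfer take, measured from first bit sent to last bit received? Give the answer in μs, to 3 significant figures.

Per-hop transmission t_tx = L/R = 4000/384000000 = 10.4167 μs.
Per-hop propagation t_prop = 20200/300000000 = 67.3333 μs.
Pipeline fill: first packet needs 3·t_tx to clear all hops; remaining 40 packets each add one t_tx.
Total = (3+41-1)·t_tx + 3·t_prop = 43·10.4167 + 3·67.3333 = 650 μs.

650 μs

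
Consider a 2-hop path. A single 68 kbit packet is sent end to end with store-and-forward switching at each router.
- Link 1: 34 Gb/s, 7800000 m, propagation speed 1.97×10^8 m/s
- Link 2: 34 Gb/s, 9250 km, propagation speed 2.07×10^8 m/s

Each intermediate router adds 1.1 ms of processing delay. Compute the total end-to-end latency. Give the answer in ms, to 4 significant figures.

L = 68000 bits.
Transmission delay per hop = L/R = 68000/34000000000 = 0.002 ms; 2 hops → 0.004 ms.
Propagation delays (d/s per hop): 39.5939, 44.686 ms; sum = 84.2799 ms.
Processing at 1 router(s): 1 × 1.1 ms = 1.1 ms.
End-to-end = 85.38 ms.

85.38 ms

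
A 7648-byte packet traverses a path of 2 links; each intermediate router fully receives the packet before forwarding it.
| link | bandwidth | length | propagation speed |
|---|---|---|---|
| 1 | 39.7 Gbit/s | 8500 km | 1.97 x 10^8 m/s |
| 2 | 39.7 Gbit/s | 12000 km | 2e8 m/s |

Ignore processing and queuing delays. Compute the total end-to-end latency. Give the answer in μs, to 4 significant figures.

L = 7648 × 8 = 61184 bits.
Transmission delay per hop = L/R = 61184/39700000000 = 1.54116 μs; 2 hops → 3.08232 μs.
Propagation delays (d/s per hop): 43147.2, 60000 μs; sum = 103147 μs.
End-to-end = 103200 μs.

103200 μs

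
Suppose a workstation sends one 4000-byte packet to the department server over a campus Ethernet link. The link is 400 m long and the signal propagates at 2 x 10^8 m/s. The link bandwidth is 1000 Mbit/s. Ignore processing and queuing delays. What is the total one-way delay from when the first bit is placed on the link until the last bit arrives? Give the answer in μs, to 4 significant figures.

34.00 μs

L = 4000 × 8 = 32000 bits.
Transmission delay = L/R = 32000 / 1000000000 = 32 μs.
Propagation delay = d/s = 400 m / 200000000 m/s = 2 μs.
Total = 34.00 μs.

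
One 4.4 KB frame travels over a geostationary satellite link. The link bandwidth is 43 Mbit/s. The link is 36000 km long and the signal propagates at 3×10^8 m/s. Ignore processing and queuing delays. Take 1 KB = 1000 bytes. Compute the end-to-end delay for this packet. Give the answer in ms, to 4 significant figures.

120.8 ms

L = 35200 bits.
Transmission delay = L/R = 35200 / 43000000 = 0.818605 ms.
Propagation delay = d/s = 36000000 m / 300000000 m/s = 120 ms.
Total = 120.8 ms.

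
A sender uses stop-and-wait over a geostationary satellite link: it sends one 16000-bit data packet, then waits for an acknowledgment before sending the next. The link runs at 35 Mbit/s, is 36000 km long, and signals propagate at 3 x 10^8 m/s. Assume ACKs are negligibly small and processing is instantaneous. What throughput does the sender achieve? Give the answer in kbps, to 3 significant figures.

t_tx = L/R = 16000/35000000 = 0.000457143 s.
t_prop = 36000000/300000000 = 0.12 s; RTT = 0.24 s.
Cycle = t_tx + RTT = 0.240457 s.
Throughput = L / cycle = 16000 / 0.240457 = 66.5 kbps.

66.5 kbps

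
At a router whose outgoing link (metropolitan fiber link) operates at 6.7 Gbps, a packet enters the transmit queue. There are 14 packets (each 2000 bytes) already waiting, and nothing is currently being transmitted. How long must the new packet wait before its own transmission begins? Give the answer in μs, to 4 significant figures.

33.43 μs

Each queued packet: L/R = 16000/6700000000 = 2.38806 μs.
14 queued → 33.4328 μs.
Queuing delay = 33.43 μs.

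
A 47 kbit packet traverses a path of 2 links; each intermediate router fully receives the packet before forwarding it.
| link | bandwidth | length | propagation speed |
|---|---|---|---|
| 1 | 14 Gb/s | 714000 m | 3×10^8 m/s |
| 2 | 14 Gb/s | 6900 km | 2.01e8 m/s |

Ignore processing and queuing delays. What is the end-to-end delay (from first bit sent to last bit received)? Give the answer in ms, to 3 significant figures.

36.7 ms

L = 47000 bits.
Transmission delay per hop = L/R = 47000/14000000000 = 0.00335714 ms; 2 hops → 0.00671429 ms.
Propagation delays (d/s per hop): 2.38, 34.3284 ms; sum = 36.7084 ms.
End-to-end = 36.7 ms.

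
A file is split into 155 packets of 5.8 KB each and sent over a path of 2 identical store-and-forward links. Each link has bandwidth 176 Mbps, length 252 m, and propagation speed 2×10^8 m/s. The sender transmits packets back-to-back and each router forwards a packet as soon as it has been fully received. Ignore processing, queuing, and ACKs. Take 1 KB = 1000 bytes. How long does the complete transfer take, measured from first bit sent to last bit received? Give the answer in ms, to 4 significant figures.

41.13 ms

Per-hop transmission t_tx = L/R = 46400/176000000 = 0.263636 ms.
Per-hop propagation t_prop = 252/200000000 = 0.00126 ms.
Pipeline fill: first packet needs 2·t_tx to clear all hops; remaining 154 packets each add one t_tx.
Total = (2+155-1)·t_tx + 2·t_prop = 156·0.263636 + 2·0.00126 = 41.13 ms.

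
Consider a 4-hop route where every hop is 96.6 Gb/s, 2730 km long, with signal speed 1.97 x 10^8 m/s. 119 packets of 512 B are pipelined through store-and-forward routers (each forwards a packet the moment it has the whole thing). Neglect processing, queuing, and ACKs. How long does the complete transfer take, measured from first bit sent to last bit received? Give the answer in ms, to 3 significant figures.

55.4 ms

Per-hop transmission t_tx = L/R = 4096/96600000000 = 4.24017e-05 ms.
Per-hop propagation t_prop = 2730000/197000000 = 13.8579 ms.
Pipeline fill: first packet needs 4·t_tx to clear all hops; remaining 118 packets each add one t_tx.
Total = (4+119-1)·t_tx + 4·t_prop = 122·4.24017e-05 + 4·13.8579 = 55.4 ms.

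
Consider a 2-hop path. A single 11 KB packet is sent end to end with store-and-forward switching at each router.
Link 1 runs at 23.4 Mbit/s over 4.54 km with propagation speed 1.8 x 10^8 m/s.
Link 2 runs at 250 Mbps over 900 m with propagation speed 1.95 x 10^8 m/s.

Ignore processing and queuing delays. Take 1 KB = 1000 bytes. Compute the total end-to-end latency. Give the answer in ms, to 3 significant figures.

4.14 ms

L = 88000 bits.
Transmission delays (L/R per hop): 3.76068, 0.352 ms; sum = 4.11268 ms.
Propagation delays (d/s per hop): 0.0252222, 0.00461538 ms; sum = 0.0298376 ms.
End-to-end = 4.14 ms.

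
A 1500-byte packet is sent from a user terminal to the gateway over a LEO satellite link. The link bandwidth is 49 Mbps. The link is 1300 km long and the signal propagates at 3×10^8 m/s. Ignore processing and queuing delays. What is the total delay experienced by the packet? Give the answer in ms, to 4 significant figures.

L = 1500 × 8 = 12000 bits.
Transmission delay = L/R = 12000 / 49000000 = 0.244898 ms.
Propagation delay = d/s = 1300000 m / 300000000 m/s = 4.33333 ms.
Total = 4.578 ms.

4.578 ms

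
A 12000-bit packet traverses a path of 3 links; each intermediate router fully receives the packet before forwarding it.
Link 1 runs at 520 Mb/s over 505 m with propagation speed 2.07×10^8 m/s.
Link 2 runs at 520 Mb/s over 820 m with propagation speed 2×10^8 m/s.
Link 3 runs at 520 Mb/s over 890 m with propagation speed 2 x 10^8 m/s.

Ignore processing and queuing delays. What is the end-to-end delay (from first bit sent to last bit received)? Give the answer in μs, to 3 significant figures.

80.2 μs

Transmission delay per hop = L/R = 12000/520000000 = 23.0769 μs; 3 hops → 69.2308 μs.
Propagation delays (d/s per hop): 2.43961, 4.1, 4.45 μs; sum = 10.9896 μs.
End-to-end = 80.2 μs.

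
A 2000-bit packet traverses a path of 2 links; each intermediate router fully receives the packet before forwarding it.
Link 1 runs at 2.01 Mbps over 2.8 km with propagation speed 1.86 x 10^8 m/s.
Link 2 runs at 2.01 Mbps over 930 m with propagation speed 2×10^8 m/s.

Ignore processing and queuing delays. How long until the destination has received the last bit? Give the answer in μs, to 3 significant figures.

Transmission delay per hop = L/R = 2000/2.01e+06 = 995.025 μs; 2 hops → 1990.05 μs.
Propagation delays (d/s per hop): 15.0538, 4.65 μs; sum = 19.7038 μs.
End-to-end = 2010 μs.

2010 μs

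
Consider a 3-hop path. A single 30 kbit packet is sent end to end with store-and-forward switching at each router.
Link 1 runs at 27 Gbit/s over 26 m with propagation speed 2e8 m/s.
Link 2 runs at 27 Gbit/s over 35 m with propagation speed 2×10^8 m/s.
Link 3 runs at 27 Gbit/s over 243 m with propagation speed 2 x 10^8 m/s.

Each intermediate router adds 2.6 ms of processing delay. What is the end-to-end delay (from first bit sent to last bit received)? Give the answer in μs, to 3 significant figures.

5200 μs

L = 30000 bits.
Transmission delay per hop = L/R = 30000/27000000000 = 1.11111 μs; 3 hops → 3.33333 μs.
Propagation delays (d/s per hop): 0.13, 0.175, 1.215 μs; sum = 1.52 μs.
Processing at 2 router(s): 2 × 2.6 ms = 5200 μs.
End-to-end = 5200 μs.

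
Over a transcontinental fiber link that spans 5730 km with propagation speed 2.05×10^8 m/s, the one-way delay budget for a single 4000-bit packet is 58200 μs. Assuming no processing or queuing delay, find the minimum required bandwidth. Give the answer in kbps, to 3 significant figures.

132 kbps

Propagation delay = 5730000 / 2.05e+08 = 27951.2 μs.
Transmission budget = 58200 − 27951.2 = 30248.8 μs.
R ≥ L / t_tx = 4000 bits / 0.0302488 s = 132 kbps.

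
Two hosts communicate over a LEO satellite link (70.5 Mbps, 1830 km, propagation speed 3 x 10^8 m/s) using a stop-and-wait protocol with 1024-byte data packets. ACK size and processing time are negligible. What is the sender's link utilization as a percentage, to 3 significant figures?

0.943 %

t_tx = L/R = 8192/70500000 = 0.000116199 s.
t_prop = 1830000/300000000 = 0.0061 s; RTT = 0.0122 s.
Cycle = t_tx + RTT = 0.0123162 s.
Utilization = t_tx / cycle = 0.000116199/0.0123162 = 0.943 %.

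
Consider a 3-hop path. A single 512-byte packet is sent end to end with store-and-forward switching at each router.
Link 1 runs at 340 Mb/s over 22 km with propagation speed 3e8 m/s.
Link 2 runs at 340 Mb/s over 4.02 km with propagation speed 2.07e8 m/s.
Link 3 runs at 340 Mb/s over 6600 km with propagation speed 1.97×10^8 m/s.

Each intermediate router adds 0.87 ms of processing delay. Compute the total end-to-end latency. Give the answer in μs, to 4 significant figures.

35370 μs

L = 512 × 8 = 4096 bits.
Transmission delay per hop = L/R = 4096/340000000 = 12.0471 μs; 3 hops → 36.1412 μs.
Propagation delays (d/s per hop): 73.3333, 19.4203, 33502.5 μs; sum = 33595.3 μs.
Processing at 2 router(s): 2 × 0.87 ms = 1740 μs.
End-to-end = 35370 μs.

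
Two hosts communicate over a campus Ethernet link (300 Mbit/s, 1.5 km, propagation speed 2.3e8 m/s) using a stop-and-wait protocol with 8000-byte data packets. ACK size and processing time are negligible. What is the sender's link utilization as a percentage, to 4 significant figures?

94.24 %

t_tx = L/R = 64000/300000000 = 0.000213333 s.
t_prop = 1500/2.3e+08 = 6.52174e-06 s; RTT = 1.30435e-05 s.
Cycle = t_tx + RTT = 0.000226377 s.
Utilization = t_tx / cycle = 0.000213333/0.000226377 = 94.24 %.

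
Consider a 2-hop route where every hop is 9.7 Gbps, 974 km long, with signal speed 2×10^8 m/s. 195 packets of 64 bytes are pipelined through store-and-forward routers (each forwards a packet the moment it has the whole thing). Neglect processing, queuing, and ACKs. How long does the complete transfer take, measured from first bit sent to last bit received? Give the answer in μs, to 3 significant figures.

9750 μs

Per-hop transmission t_tx = L/R = 512/9700000000 = 0.0527835 μs.
Per-hop propagation t_prop = 974000/200000000 = 4870 μs.
Pipeline fill: first packet needs 2·t_tx to clear all hops; remaining 194 packets each add one t_tx.
Total = (2+195-1)·t_tx + 2·t_prop = 196·0.0527835 + 2·4870 = 9750 μs.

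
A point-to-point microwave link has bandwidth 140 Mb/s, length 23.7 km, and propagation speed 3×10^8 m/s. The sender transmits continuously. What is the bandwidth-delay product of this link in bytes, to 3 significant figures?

Propagation delay = 23700 / 300000000 = 7.9e-05 s.
BDP = R × t_prop = 140000000 × 7.9e-05 = 11060 bits.
In bytes: 11060/8 = 1380 bytes.

1380 bytes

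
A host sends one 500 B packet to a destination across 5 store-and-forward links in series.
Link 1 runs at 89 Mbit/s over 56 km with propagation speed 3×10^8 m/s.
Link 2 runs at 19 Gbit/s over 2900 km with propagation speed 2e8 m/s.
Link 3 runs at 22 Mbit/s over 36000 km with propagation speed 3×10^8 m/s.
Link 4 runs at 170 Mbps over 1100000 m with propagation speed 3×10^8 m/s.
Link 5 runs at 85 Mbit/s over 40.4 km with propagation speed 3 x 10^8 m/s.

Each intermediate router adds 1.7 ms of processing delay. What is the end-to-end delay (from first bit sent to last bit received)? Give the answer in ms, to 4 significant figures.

145.6 ms

L = 500 × 8 = 4000 bits.
Transmission delays (L/R per hop): 0.0449438, 0.000210526, 0.181818, 0.0235294, 0.0470588 ms; sum = 0.297561 ms.
Propagation delays (d/s per hop): 0.186667, 14.5, 120, 3.66667, 0.134667 ms; sum = 138.488 ms.
Processing at 4 router(s): 4 × 1.7 ms = 6.8 ms.
End-to-end = 145.6 ms.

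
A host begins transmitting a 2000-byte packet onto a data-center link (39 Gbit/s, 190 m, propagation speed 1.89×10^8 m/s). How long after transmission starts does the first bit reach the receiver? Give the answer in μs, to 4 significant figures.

1.005 μs

First bit experiences only propagation delay: d/s = 190/189000000 = 1.005 μs.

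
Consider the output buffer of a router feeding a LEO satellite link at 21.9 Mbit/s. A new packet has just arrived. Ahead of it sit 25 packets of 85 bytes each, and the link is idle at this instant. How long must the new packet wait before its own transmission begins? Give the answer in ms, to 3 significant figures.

Each queued packet: L/R = 680/21900000 = 0.0310502 ms.
25 queued → 0.776256 ms.
Queuing delay = 0.776 ms.

0.776 ms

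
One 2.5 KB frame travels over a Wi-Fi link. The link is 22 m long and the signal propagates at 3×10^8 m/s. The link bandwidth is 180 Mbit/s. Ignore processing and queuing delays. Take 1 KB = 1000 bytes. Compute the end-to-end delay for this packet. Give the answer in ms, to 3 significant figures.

0.111 ms

L = 20000 bits.
Transmission delay = L/R = 20000 / 180000000 = 0.111111 ms.
Propagation delay = d/s = 22 m / 300000000 m/s = 7.33333e-05 ms.
Total = 0.111 ms.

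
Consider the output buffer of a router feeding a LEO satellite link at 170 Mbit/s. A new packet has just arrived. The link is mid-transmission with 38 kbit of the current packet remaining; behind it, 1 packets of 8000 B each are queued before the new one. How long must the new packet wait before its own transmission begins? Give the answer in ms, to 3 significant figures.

0.600 ms

Each queued packet: L/R = 64000/170000000 = 0.376471 ms.
1 queued → 0.376471 ms.
Plus remaining 38000 bits of current packet: 0.223529 ms.
Queuing delay = 0.600 ms.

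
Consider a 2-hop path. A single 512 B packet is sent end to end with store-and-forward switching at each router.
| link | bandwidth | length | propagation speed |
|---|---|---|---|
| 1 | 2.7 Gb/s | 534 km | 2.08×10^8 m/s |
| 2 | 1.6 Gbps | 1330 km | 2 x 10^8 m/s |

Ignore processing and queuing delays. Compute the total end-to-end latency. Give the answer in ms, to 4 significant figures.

9.221 ms

L = 512 × 8 = 4096 bits.
Transmission delays (L/R per hop): 0.00151704, 0.00256 ms; sum = 0.00407704 ms.
Propagation delays (d/s per hop): 2.56731, 6.65 ms; sum = 9.21731 ms.
End-to-end = 9.221 ms.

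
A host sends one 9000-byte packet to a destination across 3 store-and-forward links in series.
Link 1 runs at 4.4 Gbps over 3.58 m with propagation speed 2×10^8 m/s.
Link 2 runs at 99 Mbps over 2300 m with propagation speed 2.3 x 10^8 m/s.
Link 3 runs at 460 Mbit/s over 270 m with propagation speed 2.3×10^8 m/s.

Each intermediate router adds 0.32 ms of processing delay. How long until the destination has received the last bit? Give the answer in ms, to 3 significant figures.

L = 9000 × 8 = 72000 bits.
Transmission delays (L/R per hop): 0.0163636, 0.727273, 0.156522 ms; sum = 0.900158 ms.
Propagation delays (d/s per hop): 1.79e-05, 0.01, 0.00117391 ms; sum = 0.0111918 ms.
Processing at 2 router(s): 2 × 0.32 ms = 0.64 ms.
End-to-end = 1.55 ms.

1.55 ms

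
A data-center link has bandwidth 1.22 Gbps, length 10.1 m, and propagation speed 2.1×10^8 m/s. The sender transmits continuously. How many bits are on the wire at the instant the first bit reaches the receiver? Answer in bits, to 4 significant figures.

58.68 bits

Propagation delay = 10.1 / 210000000 = 4.80952e-08 s.
BDP = R × t_prop = 1220000000 × 4.80952e-08 = 58.6762 bits.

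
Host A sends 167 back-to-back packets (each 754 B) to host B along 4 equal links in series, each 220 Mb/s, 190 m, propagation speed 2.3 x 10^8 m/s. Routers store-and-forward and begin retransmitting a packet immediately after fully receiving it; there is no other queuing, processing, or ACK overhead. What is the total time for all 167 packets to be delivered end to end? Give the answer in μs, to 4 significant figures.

Per-hop transmission t_tx = L/R = 6032/220000000 = 27.4182 μs.
Per-hop propagation t_prop = 190/2.3e+08 = 0.826087 μs.
Pipeline fill: first packet needs 4·t_tx to clear all hops; remaining 166 packets each add one t_tx.
Total = (4+167-1)·t_tx + 4·t_prop = 170·27.4182 + 4·0.826087 = 4664 μs.

4664 μs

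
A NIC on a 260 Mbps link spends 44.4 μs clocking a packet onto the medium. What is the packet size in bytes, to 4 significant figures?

1443 bytes

L = R × t_tx = 260000000 b/s × 4.44e-05 s = 11544 bits.
In bytes: 11544 / 8 = 1443 bytes.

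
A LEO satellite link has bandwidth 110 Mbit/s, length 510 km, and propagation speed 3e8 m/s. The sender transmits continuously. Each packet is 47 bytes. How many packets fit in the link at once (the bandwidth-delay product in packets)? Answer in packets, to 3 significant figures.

497 packets

Propagation delay = 510000 / 300000000 = 0.0017 s.
BDP = R × t_prop = 110000000 × 0.0017 = 187000 bits.
In packets of 376 bits: 497 packets.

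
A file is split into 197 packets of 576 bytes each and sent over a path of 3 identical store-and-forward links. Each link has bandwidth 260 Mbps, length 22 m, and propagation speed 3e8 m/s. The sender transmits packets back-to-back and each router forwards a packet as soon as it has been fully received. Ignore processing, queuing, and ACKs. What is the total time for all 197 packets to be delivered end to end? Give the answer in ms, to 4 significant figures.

Per-hop transmission t_tx = L/R = 4608/260000000 = 0.0177231 ms.
Per-hop propagation t_prop = 22/300000000 = 7.33333e-05 ms.
Pipeline fill: first packet needs 3·t_tx to clear all hops; remaining 196 packets each add one t_tx.
Total = (3+197-1)·t_tx + 3·t_prop = 199·0.0177231 + 3·7.33333e-05 = 3.527 ms.

3.527 ms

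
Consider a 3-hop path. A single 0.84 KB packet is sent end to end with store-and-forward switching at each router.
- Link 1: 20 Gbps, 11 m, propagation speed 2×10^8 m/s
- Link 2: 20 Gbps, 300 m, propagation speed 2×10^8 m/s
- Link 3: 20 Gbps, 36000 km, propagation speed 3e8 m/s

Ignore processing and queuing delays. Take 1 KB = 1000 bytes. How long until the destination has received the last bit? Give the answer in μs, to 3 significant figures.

120000 μs

L = 6720 bits.
Transmission delay per hop = L/R = 6720/20000000000 = 0.336 μs; 3 hops → 1.008 μs.
Propagation delays (d/s per hop): 0.055, 1.5, 120000 μs; sum = 120002 μs.
End-to-end = 120000 μs.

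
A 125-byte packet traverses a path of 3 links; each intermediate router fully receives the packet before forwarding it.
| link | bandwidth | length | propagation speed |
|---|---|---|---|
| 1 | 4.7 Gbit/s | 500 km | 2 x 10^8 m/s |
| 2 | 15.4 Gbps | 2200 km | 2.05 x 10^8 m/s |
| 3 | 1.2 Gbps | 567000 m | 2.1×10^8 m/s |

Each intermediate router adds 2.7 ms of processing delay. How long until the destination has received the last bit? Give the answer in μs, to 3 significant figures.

21300 μs

L = 125 × 8 = 1000 bits.
Transmission delays (L/R per hop): 0.212766, 0.0649351, 0.833333 μs; sum = 1.11103 μs.
Propagation delays (d/s per hop): 2500, 10731.7, 2700 μs; sum = 15931.7 μs.
Processing at 2 router(s): 2 × 2.7 ms = 5400 μs.
End-to-end = 21300 μs.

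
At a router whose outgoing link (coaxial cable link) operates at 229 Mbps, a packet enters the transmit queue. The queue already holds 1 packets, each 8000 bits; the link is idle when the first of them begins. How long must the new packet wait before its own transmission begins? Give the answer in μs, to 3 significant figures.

34.9 μs

Each queued packet: L/R = 8000/229000000 = 34.9345 μs.
1 queued → 34.9345 μs.
Queuing delay = 34.9 μs.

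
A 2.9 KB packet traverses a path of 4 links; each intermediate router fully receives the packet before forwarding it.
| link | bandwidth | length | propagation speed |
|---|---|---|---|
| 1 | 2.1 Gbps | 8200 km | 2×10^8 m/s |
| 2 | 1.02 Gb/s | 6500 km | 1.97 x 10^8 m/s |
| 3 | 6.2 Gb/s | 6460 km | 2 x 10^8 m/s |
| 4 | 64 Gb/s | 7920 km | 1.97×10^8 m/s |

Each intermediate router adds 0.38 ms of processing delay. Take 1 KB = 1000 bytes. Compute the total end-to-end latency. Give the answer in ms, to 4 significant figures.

147.7 ms

L = 23200 bits.
Transmission delays (L/R per hop): 0.0110476, 0.0227451, 0.00374194, 0.0003625 ms; sum = 0.0378972 ms.
Propagation delays (d/s per hop): 41, 32.9949, 32.3, 40.203 ms; sum = 146.498 ms.
Processing at 3 router(s): 3 × 0.38 ms = 1.14 ms.
End-to-end = 147.7 ms.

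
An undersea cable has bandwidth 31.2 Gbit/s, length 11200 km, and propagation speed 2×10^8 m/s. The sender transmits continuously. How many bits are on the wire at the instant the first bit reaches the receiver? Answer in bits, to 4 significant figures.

1747000000 bits

Propagation delay = 11200000 / 200000000 = 0.056 s.
BDP = R × t_prop = 31200000000 × 0.056 = 1747200000 bits.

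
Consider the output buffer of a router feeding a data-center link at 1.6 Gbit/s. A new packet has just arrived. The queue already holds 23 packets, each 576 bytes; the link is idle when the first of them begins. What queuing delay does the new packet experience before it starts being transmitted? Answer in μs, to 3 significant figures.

Each queued packet: L/R = 4608/1600000000 = 2.88 μs.
23 queued → 66.24 μs.
Queuing delay = 66.2 μs.

66.2 μs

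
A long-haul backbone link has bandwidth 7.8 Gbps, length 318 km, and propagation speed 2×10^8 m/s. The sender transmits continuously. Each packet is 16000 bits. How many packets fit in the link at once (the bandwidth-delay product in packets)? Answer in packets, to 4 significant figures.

Propagation delay = 318000 / 200000000 = 0.00159 s.
BDP = R × t_prop = 7800000000 × 0.00159 = 12402000 bits.
In packets of 16000 bits: 775.1 packets.

775.1 packets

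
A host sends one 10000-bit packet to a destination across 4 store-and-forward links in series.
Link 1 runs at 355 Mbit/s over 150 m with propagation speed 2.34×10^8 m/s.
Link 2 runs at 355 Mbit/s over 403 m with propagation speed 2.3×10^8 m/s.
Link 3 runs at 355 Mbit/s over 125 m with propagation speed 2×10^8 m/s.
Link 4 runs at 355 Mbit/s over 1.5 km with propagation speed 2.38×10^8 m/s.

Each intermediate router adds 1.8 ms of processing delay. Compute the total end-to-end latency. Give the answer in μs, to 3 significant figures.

5520 μs

Transmission delay per hop = L/R = 10000/355000000 = 28.169 μs; 4 hops → 112.676 μs.
Propagation delays (d/s per hop): 0.641026, 1.75217, 0.625, 6.30252 μs; sum = 9.32072 μs.
Processing at 3 router(s): 3 × 1.8 ms = 5400 μs.
End-to-end = 5520 μs.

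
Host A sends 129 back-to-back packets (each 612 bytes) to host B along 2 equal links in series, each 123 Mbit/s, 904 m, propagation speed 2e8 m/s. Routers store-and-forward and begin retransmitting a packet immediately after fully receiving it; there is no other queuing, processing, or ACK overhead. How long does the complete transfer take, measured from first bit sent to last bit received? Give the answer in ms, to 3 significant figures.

Per-hop transmission t_tx = L/R = 4896/123000000 = 0.0398049 ms.
Per-hop propagation t_prop = 904/200000000 = 0.00452 ms.
Pipeline fill: first packet needs 2·t_tx to clear all hops; remaining 128 packets each add one t_tx.
Total = (2+129-1)·t_tx + 2·t_prop = 130·0.0398049 + 2·0.00452 = 5.18 ms.

5.18 ms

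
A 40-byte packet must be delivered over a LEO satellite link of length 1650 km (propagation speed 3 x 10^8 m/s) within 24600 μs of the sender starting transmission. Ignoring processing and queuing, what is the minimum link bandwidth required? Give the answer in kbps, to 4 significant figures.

16.75 kbps

L = 320 bits.
Propagation delay = 1650000 / 300000000 = 5500 μs.
Transmission budget = 24600 − 5500 = 19100 μs.
R ≥ L / t_tx = 320 bits / 0.0191 s = 16.75 kbps.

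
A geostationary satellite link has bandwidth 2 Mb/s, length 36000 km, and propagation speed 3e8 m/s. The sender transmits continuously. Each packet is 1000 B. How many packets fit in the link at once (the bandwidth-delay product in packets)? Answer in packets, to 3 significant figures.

30.0 packets

Propagation delay = 36000000 / 300000000 = 0.12 s.
BDP = R × t_prop = 2000000 × 0.12 = 240000 bits.
In packets of 8000 bits: 30.0 packets.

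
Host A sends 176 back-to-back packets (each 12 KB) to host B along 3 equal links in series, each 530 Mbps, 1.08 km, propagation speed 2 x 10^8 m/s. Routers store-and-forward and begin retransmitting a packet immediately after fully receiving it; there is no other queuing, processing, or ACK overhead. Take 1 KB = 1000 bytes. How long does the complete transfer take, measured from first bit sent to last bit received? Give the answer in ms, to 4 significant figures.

Per-hop transmission t_tx = L/R = 96000/530000000 = 0.181132 ms.
Per-hop propagation t_prop = 1080/200000000 = 0.0054 ms.
Pipeline fill: first packet needs 3·t_tx to clear all hops; remaining 175 packets each add one t_tx.
Total = (3+176-1)·t_tx + 3·t_prop = 178·0.181132 + 3·0.0054 = 32.26 ms.

32.26 ms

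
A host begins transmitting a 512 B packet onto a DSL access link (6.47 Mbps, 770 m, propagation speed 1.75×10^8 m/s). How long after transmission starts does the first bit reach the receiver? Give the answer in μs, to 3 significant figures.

First bit experiences only propagation delay: d/s = 770/175000000 = 4.40 μs.

4.40 μs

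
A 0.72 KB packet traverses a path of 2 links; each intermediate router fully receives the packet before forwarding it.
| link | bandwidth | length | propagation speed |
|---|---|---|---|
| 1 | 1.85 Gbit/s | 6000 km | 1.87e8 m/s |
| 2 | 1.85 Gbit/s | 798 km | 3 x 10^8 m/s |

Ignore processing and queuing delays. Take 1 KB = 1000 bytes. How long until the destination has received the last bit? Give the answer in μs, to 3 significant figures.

L = 5760 bits.
Transmission delay per hop = L/R = 5760/1850000000 = 3.11351 μs; 2 hops → 6.22703 μs.
Propagation delays (d/s per hop): 32085.6, 2660 μs; sum = 34745.6 μs.
End-to-end = 34800 μs.

34800 μs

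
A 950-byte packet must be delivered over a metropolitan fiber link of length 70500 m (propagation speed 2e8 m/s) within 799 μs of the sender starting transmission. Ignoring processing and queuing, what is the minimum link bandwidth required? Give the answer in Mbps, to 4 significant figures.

17.02 Mbps

L = 7600 bits.
Propagation delay = 70500 / 200000000 = 352.5 μs.
Transmission budget = 799 − 352.5 = 446.5 μs.
R ≥ L / t_tx = 7600 bits / 0.0004465 s = 17.02 Mbps.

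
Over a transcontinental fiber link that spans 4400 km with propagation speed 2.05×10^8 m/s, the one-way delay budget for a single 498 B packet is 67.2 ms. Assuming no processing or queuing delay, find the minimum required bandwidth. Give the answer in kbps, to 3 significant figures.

L = 3984 bits.
Propagation delay = 4400000 / 2.05e+08 = 21.4634 ms.
Transmission budget = 67.2 − 21.4634 = 45.7366 ms.
R ≥ L / t_tx = 3984 bits / 0.0457366 s = 87.1 kbps.

87.1 kbps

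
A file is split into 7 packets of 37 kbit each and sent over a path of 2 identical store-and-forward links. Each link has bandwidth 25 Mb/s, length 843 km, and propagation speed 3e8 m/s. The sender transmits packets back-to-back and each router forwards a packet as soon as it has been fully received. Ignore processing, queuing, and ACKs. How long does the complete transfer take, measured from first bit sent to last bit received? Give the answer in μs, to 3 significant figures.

17500 μs

Per-hop transmission t_tx = L/R = 37000/25000000 = 1480 μs.
Per-hop propagation t_prop = 843000/300000000 = 2810 μs.
Pipeline fill: first packet needs 2·t_tx to clear all hops; remaining 6 packets each add one t_tx.
Total = (2+7-1)·t_tx + 2·t_prop = 8·1480 + 2·2810 = 17500 μs.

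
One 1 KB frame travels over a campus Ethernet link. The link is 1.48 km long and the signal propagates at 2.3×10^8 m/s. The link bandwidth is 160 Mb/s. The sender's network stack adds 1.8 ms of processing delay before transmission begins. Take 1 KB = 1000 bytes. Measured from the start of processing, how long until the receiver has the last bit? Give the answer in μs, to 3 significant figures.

1860 μs

L = 8000 bits.
Transmission delay = L/R = 8000 / 160000000 = 50 μs.
Propagation delay = d/s = 1480 m / 2.3e+08 m/s = 6.43478 μs.
Plus processing delay 1.8 ms = 1800 μs.
Total = 1860 μs.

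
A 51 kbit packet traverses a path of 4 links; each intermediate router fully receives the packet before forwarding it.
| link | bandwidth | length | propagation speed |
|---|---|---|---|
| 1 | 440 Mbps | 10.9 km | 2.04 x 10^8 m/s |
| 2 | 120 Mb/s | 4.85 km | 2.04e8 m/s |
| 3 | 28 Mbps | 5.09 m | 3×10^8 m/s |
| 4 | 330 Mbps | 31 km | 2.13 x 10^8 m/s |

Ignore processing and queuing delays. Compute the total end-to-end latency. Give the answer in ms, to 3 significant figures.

L = 51000 bits.
Transmission delays (L/R per hop): 0.115909, 0.425, 1.82143, 0.154545 ms; sum = 2.51688 ms.
Propagation delays (d/s per hop): 0.0534314, 0.0237745, 1.69667e-05, 0.14554 ms; sum = 0.222763 ms.
End-to-end = 2.74 ms.

2.74 ms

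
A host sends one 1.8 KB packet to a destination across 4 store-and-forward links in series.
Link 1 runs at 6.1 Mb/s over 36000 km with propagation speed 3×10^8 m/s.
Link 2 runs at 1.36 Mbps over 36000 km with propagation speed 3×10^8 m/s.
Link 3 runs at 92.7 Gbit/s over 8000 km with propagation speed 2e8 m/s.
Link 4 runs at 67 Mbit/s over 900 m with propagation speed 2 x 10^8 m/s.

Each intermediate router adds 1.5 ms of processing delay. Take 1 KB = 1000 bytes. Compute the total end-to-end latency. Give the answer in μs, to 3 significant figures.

L = 14400 bits.
Transmission delays (L/R per hop): 2360.66, 10588.2, 0.15534, 214.925 μs; sum = 13164 μs.
Propagation delays (d/s per hop): 120000, 120000, 40000, 4.5 μs; sum = 280005 μs.
Processing at 3 router(s): 3 × 1.5 ms = 4500 μs.
End-to-end = 298000 μs.

298000 μs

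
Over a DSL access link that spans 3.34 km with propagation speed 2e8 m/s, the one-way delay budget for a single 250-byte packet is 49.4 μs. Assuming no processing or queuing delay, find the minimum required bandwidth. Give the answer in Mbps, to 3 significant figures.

L = 2000 bits.
Propagation delay = 3340 / 200000000 = 16.7 μs.
Transmission budget = 49.4 − 16.7 = 32.7 μs.
R ≥ L / t_tx = 2000 bits / 3.27e-05 s = 61.2 Mbps.

61.2 Mbps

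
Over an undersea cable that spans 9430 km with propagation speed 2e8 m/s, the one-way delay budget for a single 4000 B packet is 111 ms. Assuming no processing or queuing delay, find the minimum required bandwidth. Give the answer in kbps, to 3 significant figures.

501 kbps

L = 32000 bits.
Propagation delay = 9430000 / 200000000 = 47.15 ms.
Transmission budget = 111 − 47.15 = 63.85 ms.
R ≥ L / t_tx = 32000 bits / 0.06385 s = 501 kbps.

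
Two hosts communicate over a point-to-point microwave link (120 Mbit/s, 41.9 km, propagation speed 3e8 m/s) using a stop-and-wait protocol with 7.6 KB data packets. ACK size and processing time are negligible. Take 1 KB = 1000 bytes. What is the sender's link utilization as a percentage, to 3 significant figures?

t_tx = L/R = 60800/120000000 = 0.000506667 s.
t_prop = 41900/300000000 = 0.000139667 s; RTT = 0.000279333 s.
Cycle = t_tx + RTT = 0.000786 s.
Utilization = t_tx / cycle = 0.000506667/0.000786 = 64.5 %.

64.5 %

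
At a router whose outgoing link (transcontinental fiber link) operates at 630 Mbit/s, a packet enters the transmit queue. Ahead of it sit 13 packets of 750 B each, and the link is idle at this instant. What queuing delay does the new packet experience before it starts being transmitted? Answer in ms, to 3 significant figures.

Each queued packet: L/R = 6000/630000000 = 0.00952381 ms.
13 queued → 0.12381 ms.
Queuing delay = 0.124 ms.

0.124 ms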